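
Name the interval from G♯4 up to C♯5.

G to C spans four letter names (G-A-B-C), so the interval is some kind of fourth.
G#4 to C#5 is 5 semitones, matching the perfect fourth exactly, so the quality is perfect.

perfect 4th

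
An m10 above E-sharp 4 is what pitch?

The tenth's letter: E up three letter names plus an octave → G.
A minor tenth spans 15 semitones, so from E#4 the target pitch is G#5.

G-sharp 5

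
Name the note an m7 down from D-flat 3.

E-flat 2

Counting seven letter names down from D lands on E.
A minor seventh is 10 semitones; 10 semitones down from Db3 gives Eb2.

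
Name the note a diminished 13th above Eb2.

Counting six letter names plus an octave up from E lands on C.
Moving 19 semitones up from Eb2 (the size of a diminished thirteenth) reaches Cbb4.

Cbb4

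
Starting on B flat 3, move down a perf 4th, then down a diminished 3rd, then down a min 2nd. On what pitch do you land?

A perfect fourth down from Bb3 is F3.
A diminished third down from F3 is D#3.
D#3 down a minor second → C##3 (1 semitone).

C double-sharp 3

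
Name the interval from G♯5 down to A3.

major fourteenth

Descending from G#5 to A3 is the same interval as ascending A3 to G#5.
A to G spans seven letter names (A-B-C-D-E-F-G), plus an octave — that makes it a fourteenth of some quality.
Counting semitones, A3→G#5 is 23, which is the major fourteenth.
(Equivalently, a compound major seventh: a major seventh plus an octave.)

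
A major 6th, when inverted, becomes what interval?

minor 3rd

Inverted interval numbers add to nine, so a sixth pairs with a third (6 + 3 = 9).
The quality also flips — major becomes minor — giving a minor third.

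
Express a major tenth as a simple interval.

major 3rd

Each octave removed subtracts seven from the number: 10 − 7 = 3.
Quality carries through unchanged, so the simple form is a major third.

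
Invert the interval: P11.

First reduce the compound perfect eleventh to its simple form, a perfect fourth.
The rule of nine gives the new number: 9 − 4 = 5, so a fourth becomes a fifth.
Quality inverts too: perfect stays perfect. That makes the inversion a perfect fifth.

perfect 5th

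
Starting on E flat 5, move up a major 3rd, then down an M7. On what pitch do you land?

Eb5 up a major third → G5 (4 semitones).
G5 down a major seventh → Ab4 (11 semitones).

A flat 4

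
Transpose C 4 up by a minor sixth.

Counting six letter names up from C lands on A.
A minor sixth is 8 semitones; 8 semitones up from C4 gives Ab4.

A flat 4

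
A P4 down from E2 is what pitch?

Four letter names down from E: B.
A perfect fourth spans 5 semitones, so from E2 the target pitch is B1.

B1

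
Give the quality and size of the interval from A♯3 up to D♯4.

perfect fourth

A to D spans four letter names (A-B-C-D): a fourth.
The perfect fourth spans 5 semitones, and A#3 to D#4 is exactly 5 semitones — so this is a perfect fourth.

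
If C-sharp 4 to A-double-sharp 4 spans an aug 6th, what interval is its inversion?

Interval numbers invert to sum to nine: 6 + 3 = 9, so a sixth inverts to a third.
Quality inverts too: augmented becomes diminished. That makes the inversion a diminished third.

diminished 3rd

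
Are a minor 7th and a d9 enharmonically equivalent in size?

10 semitones (minor seventh) vs 12 semitones (diminished ninth): not equal.

No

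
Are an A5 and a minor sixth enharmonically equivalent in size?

Yes

Both span 8 semitones: an augmented fifth and a minor sixth are the same chromatic distance.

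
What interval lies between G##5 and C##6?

P4

G to C spans four letter names (G-A-B-C) — that makes it a fourth of some quality.
The perfect fourth spans 5 semitones, and G##5 to C##6 is exactly 5 semitones — so this is a perfect fourth.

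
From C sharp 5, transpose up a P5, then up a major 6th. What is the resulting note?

E sharp 6

Up a perfect fifth from C#5: G#5 (7 semitones up).
A major sixth up from G#5 is E#6.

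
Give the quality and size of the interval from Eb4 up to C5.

M6

E to C spans six letter names (E-F-G-A-B-C): a sixth.
The major sixth spans 9 semitones, and Eb4 to C5 is exactly 9 semitones — so this is a major sixth.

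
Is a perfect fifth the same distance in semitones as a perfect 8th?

A perfect fifth spans 7 semitones; a perfect octave spans 12 semitones. They differ by 5.

No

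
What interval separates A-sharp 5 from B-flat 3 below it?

A14

Descending from A#5 to Bb3 is the same interval as ascending Bb3 to A#5.
B to A spans seven letter names (B-C-D-E-F-G-A), plus an octave — that makes it a fourteenth of some quality.
The major fourteenth is 23 semitones; here we have 24, one semitone wider: augmented.
(Equivalently, a compound augmented seventh: an augmented seventh plus an octave.)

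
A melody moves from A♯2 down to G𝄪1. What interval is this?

Descending from A#2 to G##1 is the same interval as ascending G##1 to A#2.
G to A spans two letter names (G-A), plus an octave — that makes it a ninth of some quality.
A major ninth would be 14 semitones, but G##1 to A#2 is 13 — one semitone narrower, making it a minor ninth.
(Equivalently, a compound minor second: a minor second plus an octave.)

m9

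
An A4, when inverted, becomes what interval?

diminished fifth

Interval numbers invert to sum to nine: 4 + 5 = 9, so a fourth inverts to a fifth.
And augmented becomes diminished under inversion, so we get a diminished fifth.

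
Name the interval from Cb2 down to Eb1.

Descending from Cb2 to Eb1 is the same interval as ascending Eb1 to Cb2.
E to C spans six letter names (E-F-G-A-B-C) — that makes it a sixth of some quality.
A major sixth would be 9 semitones, but Eb1 to Cb2 is 8 — one semitone narrower, making it a minor sixth.

m6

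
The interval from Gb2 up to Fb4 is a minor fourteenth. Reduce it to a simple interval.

minor 7th

Subtracting seven from the interval number removes an octave: 14 − 7 = 7.
That makes a minor fourteenth a compound minor seventh — an octave plus a minor seventh.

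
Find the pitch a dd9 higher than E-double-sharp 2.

Two letters up from E (plus an octave) reaches F.
A doubly diminished ninth spans 11 semitones, so from E##2 the target pitch is F3.

F 3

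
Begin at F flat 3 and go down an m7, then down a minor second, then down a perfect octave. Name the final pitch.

A minor seventh down from Fb3 is Gb2.
Gb2 down a minor second → F2 (1 semitone).
A perfect octave down from F2 is F1.

F 1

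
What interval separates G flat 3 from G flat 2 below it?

Descending from Gb3 to Gb2 is the same interval as ascending Gb2 to Gb3.
G to G is the same letter name, plus an octave, so the interval is some kind of octave.
Gb2 to Gb3 is 12 semitones, matching the perfect octave exactly, so the quality is perfect.

perfect 8th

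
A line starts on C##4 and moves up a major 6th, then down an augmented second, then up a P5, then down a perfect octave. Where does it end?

D#4

Up a major sixth from C##4: A##4 (9 semitones up).
A##4 down an augmented second → G#4 (3 semitones).
G#4 up a perfect fifth → D#5 (7 semitones).
A perfect octave down from D#5 is D#4.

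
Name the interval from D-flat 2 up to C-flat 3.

D to C spans seven letter names (D-E-F-G-A-B-C): a seventh.
At 10 semitones, Db2→Cb3 falls one short of a major seventh: minor.

minor 7th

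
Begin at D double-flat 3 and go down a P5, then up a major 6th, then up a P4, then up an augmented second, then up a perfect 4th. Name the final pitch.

A perfect fifth down from Dbb3 is Gbb2.
A major sixth up from Gbb2 is Ebb3.
Ebb3 up a perfect fourth → Abb3 (5 semitones).
An augmented second up from Abb3 is Bb3.
Bb3 up a perfect fourth → Eb4 (5 semitones).

E flat 4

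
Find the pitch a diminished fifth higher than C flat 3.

G double-flat 3

The fifth takes the letter from C up to G.
A diminished fifth is 6 semitones; 6 semitones up from Cb3 gives Gbb3.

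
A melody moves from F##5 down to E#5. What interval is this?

major 2nd

Descending from F##5 to E#5 is the same interval as ascending E#5 to F##5.
E to F spans two letter names (E-F): a second.
E#5 to F##5 is 2 semitones, matching the major second exactly, so the quality is major.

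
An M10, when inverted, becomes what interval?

First reduce the compound major tenth to its simple form, a major third.
Inverted interval numbers add to nine, so a third pairs with a sixth (3 + 6 = 9).
The quality also flips — major becomes minor — giving a minor sixth.

m6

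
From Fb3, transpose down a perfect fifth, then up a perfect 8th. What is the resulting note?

A perfect fifth down from Fb3 is Bbb2.
A perfect octave up from Bbb2 is Bbb3.

Bbb3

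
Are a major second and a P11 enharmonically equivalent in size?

No

2 semitones (major second) vs 17 semitones (perfect eleventh): not equal.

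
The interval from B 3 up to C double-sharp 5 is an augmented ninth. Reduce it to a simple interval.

Take out an octave (7 from the number): 9 − 7 = 2.
That makes an augmented ninth a compound augmented second — an octave plus an augmented second.

augmented second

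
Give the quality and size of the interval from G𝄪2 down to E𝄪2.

m3

Descending from G##2 to E##2 is the same interval as ascending E##2 to G##2.
E to G spans three letter names (E-F-G): a third.
At 3 semitones, E##2→G##2 falls one short of a major third: minor.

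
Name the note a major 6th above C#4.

Six letter names up from C: A.
Moving 9 semitones up from C#4 (the size of a major sixth) reaches A#4.

A#4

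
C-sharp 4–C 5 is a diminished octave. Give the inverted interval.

Interval numbers invert to sum to nine: 8 + 1 = 9, so an octave inverts to a unison.
Quality inverts too: diminished becomes augmented. That makes the inversion an augmented unison.

augmented 1st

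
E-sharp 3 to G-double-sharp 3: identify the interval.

M3

E to G spans three letter names (E-F-G), so the interval is some kind of third.
E#3 to G##3 is 4 semitones, matching the major third exactly, so the quality is major.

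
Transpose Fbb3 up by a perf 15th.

Fbb5

The letter stays F (same as the start), shifted two octaves up.
Moving 24 semitones up from Fbb3 (the size of a perfect fifteenth) reaches Fbb5.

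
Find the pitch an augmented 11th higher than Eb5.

A6

Four letters up from E (plus an octave) reaches A.
Moving 18 semitones up from Eb5 (the size of an augmented eleventh) reaches A6.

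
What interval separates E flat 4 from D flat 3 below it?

major ninth

Descending from Eb4 to Db3 is the same interval as ascending Db3 to Eb4.
D to E spans two letter names (D-E), plus an octave — that makes it a ninth of some quality.
Db3 to Eb4 is 14 semitones, matching the major ninth exactly, so the quality is major.
(Equivalently, a compound major second: a major second plus an octave.)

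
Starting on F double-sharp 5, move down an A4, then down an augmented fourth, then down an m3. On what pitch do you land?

E 4

F##5 down an augmented fourth → C#5 (6 semitones).
Down an augmented fourth from C#5: G4 (6 semitones down).
A minor third down from G4 is E4.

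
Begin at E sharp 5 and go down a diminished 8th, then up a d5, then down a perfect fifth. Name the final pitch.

E sharp 4

E#5 down a diminished octave → E##4 (11 semitones).
E##4 up a diminished fifth → B#4 (6 semitones).
Down a perfect fifth from B#4: E#4 (7 semitones down).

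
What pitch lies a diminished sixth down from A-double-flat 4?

The sixth takes the letter from A down to C.
A diminished sixth spans 7 semitones, so from Abb4 the target pitch is C4.

C 4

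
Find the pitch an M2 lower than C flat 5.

Counting two letter names down from C lands on B.
Moving 2 semitones down from Cb5 (the size of a major second) reaches Bbb4.

B double-flat 4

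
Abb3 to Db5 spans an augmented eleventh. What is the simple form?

Each octave removed subtracts seven from the number: 11 − 7 = 4.
That makes an augmented eleventh a compound augmented fourth — an octave plus an augmented fourth.

augmented 4th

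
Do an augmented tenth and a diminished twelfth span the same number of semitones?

An augmented tenth spans 17 semitones; a diminished twelfth spans 18 semitones. They differ by 1.

No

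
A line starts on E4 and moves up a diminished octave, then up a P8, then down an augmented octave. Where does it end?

Ebb5

A diminished octave up from E4 is Eb5.
Up a perfect octave from Eb5: Eb6 (12 semitones up).
Eb6 down an augmented octave → Ebb5 (13 semitones).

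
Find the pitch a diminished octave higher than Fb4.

Fbb5

An octave keeps the letter name F, an octave up from F.
Moving 11 semitones up from Fb4 (the size of a diminished octave) reaches Fbb5.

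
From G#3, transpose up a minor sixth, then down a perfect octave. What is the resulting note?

E3

A minor sixth up from G#3 is E4.
E4 down a perfect octave → E3 (12 semitones).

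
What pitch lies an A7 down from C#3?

Db2

The seventh takes the letter from C down to D.
An augmented seventh spans 12 semitones, so from C#3 the target pitch is Db2.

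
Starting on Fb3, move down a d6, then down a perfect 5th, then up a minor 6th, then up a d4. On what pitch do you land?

Down a diminished sixth from Fb3: A2 (7 semitones down).
A perfect fifth down from A2 is D2.
Up a minor sixth from D2: Bb2 (8 semitones up).
Bb2 up a diminished fourth → Ebb3 (4 semitones).

Ebb3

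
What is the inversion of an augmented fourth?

diminished fifth

The rule of nine gives the new number: 9 − 4 = 5, so a fourth becomes a fifth.
Quality inverts too: augmented becomes diminished. That makes the inversion a diminished fifth.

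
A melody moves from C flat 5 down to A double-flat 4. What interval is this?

major third

Descending from Cb5 to Abb4 is the same interval as ascending Abb4 to Cb5.
A to C spans three letter names (A-B-C): a third.
The major third spans 4 semitones, and Abb4 to Cb5 is exactly 4 semitones — so this is a major third.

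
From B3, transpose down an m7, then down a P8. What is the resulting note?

B3 down a minor seventh → C#3 (10 semitones).
A perfect octave down from C#3 is C#2.

C#2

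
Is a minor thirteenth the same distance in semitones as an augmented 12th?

Yes

A minor thirteenth spans 20 semitones, and an augmented twelfth also spans 20 semitones — they're enharmonic.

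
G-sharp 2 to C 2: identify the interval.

Descending from G#2 to C2 is the same interval as ascending C2 to G#2.
C to G spans five letter names (C-D-E-F-G): a fifth.
A perfect fifth would be 7 semitones; C2 to G#2 is 8, one semitone wider, so the interval is augmented.

augmented fifth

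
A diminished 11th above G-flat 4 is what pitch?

Counting four letter names plus an octave up from G lands on C.
Moving 16 semitones up from Gb4 (the size of a diminished eleventh) reaches Cbb6.

C-double-flat 6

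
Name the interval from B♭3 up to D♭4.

minor third

B to D spans three letter names (B-C-D): a third.
At 3 semitones, Bb3→Db4 falls one short of a major third: minor.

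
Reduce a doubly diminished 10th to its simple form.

Each octave removed subtracts seven from the number: 10 − 7 = 3.
That makes a doubly diminished tenth a compound doubly diminished third — an octave plus a doubly diminished third.

dd3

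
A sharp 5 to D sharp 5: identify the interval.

Descending from A#5 to D#5 is the same interval as ascending D#5 to A#5.
D to A spans five letter names (D-E-F-G-A), so the interval is some kind of fifth.
The perfect fifth spans 7 semitones, and D#5 to A#5 is exactly 7 semitones — so this is a perfect fifth.

perfect fifth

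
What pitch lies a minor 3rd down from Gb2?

The third takes the letter from G down to E.
A minor third is 3 semitones; 3 semitones down from Gb2 gives Eb2.

Eb2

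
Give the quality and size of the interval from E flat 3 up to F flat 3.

E to F spans two letter names (E-F), so the interval is some kind of second.
A major second would be 2 semitones, but Eb3 to Fb3 is 1 — one semitone narrower, making it a minor second.

minor 2nd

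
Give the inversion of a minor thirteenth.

major third

First reduce the compound minor thirteenth to its simple form, a minor sixth.
Inverted interval numbers add to nine, so a sixth pairs with a third (6 + 3 = 9).
The quality also flips — minor becomes major — giving a major third.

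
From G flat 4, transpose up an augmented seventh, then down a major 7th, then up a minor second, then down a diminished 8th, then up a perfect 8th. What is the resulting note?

A 4

Gb4 up an augmented seventh → F#5 (12 semitones).
F#5 down a major seventh → G4 (11 semitones).
Up a minor second from G4: Ab4 (1 semitone up).
Ab4 down a diminished octave → A3 (11 semitones).
A perfect octave up from A3 is A4.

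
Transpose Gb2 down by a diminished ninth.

The ninth's letter: G down two letter names plus an octave → F.
A diminished ninth is 12 semitones; 12 semitones down from Gb2 gives F#1.

F#1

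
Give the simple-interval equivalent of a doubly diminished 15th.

Subtracting seven from the interval number removes an octave: 15 − 7 = 8.
That makes a doubly diminished fifteenth a compound doubly diminished octave — an octave plus a doubly diminished octave.

dd8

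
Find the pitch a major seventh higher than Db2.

The seventh takes the letter from D up to C.
A major seventh is 11 semitones; 11 semitones up from Db2 gives C3.

C3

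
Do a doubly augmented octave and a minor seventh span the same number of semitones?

No

A doubly augmented octave spans 14 semitones; a minor seventh spans 10 semitones. They differ by 4.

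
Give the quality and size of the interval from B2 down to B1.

Descending from B2 to B1 is the same interval as ascending B1 to B2.
B to B is the same letter name, plus an octave, so the interval is some kind of octave.
The perfect octave spans 12 semitones, and B1 to B2 is exactly 12 semitones — so this is a perfect octave.

perfect octave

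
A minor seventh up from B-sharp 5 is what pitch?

A-sharp 6

Counting seven letter names up from B lands on A.
A minor seventh spans 10 semitones, so from B#5 the target pitch is A#6.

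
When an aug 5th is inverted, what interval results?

Interval numbers invert to sum to nine: 5 + 4 = 9, so a fifth inverts to a fourth.
The quality also flips — augmented becomes diminished — giving a diminished fourth.

diminished fourth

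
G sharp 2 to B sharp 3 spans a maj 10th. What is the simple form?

major 3rd

Subtracting seven from the interval number removes an octave: 10 − 7 = 3.
That makes a major tenth a compound major third — an octave plus a major third.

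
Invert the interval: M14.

minor 2nd

First reduce the compound major fourteenth to its simple form, a major seventh.
The rule of nine gives the new number: 9 − 7 = 2, so a seventh becomes a second.
And major becomes minor under inversion, so we get a minor second.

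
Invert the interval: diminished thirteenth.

A3

First reduce the compound diminished thirteenth to its simple form, a diminished sixth.
Interval numbers invert to sum to nine: 6 + 3 = 9, so a sixth inverts to a third.
Quality inverts too: diminished becomes augmented. That makes the inversion an augmented third.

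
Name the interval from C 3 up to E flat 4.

C to E spans three letter names (C-D-E), plus an octave, so the interval is some kind of tenth.
A major tenth would be 16 semitones, but C3 to Eb4 is 15 — one semitone narrower, making it a minor tenth.
(Equivalently, a compound minor third: a minor third plus an octave.)

m10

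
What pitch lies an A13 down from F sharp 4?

Counting six letter names plus an octave down from F lands on A.
Moving 22 semitones down from F#4 (the size of an augmented thirteenth) reaches Ab2.

A flat 2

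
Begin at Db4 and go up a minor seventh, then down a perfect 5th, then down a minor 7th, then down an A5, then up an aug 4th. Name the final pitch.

Db4 up a minor seventh → Cb5 (10 semitones).
Down a perfect fifth from Cb5: Fb4 (7 semitones down).
Fb4 down a minor seventh → Gb3 (10 semitones).
Gb3 down an augmented fifth → Cbb3 (8 semitones).
Up an augmented fourth from Cbb3: Fb3 (6 semitones up).

Fb3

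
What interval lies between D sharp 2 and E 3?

D to E spans two letter names (D-E), plus an octave: a ninth.
D#2 to E3 is 13 semitones, a half step short of the major ninth (14), so this is minor.
(Equivalently, a compound minor second: a minor second plus an octave.)

minor ninth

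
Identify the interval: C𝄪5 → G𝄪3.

Descending from C##5 to G##3 is the same interval as ascending G##3 to C##5.
G to C spans four letter names (G-A-B-C), plus an octave, so the interval is some kind of eleventh.
Counting semitones, G##3→C##5 is 17, which is the perfect eleventh.
(Equivalently, a compound perfect fourth: a perfect fourth plus an octave.)

perfect 11th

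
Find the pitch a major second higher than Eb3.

The second takes the letter from E up to F.
Moving 2 semitones up from Eb3 (the size of a major second) reaches F3.

F3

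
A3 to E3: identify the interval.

perfect fourth

Descending from A3 to E3 is the same interval as ascending E3 to A3.
E to A spans four letter names (E-F-G-A): a fourth.
E3 to A3 is 5 semitones, matching the perfect fourth exactly, so the quality is perfect.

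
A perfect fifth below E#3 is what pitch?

Counting five letter names down from E lands on A.
Moving 7 semitones down from E#3 (the size of a perfect fifth) reaches A#2.

A#2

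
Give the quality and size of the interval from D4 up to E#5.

D to E spans two letter names (D-E), plus an octave: a ninth.
The major ninth is 14 semitones; here we have 15, one semitone wider: augmented.
(Equivalently, a compound augmented second: an augmented second plus an octave.)

augmented ninth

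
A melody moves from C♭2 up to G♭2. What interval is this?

perfect fifth

C to G spans five letter names (C-D-E-F-G), so the interval is some kind of fifth.
Counting semitones, Cb2→Gb2 is 7, which is the perfect fifth.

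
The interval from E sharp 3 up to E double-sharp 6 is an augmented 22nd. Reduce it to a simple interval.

augmented octave

Subtracting seven from the interval number removes an octave: 22 − 14 = 8.
Quality carries through unchanged, so the simple form is an augmented octave.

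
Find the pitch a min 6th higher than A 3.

F 4

Six letter names up from A: F.
A minor sixth spans 8 semitones, so from A3 the target pitch is F4.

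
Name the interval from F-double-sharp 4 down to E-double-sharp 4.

m2

Descending from F##4 to E##4 is the same interval as ascending E##4 to F##4.
E to F spans two letter names (E-F) — that makes it a second of some quality.
A major second would be 2 semitones, but E##4 to F##4 is 1 — one semitone narrower, making it a minor second.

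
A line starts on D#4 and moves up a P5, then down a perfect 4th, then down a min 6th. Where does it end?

D#4 up a perfect fifth → A#4 (7 semitones).
A perfect fourth down from A#4 is E#4.
Down a minor sixth from E#4: G##3 (8 semitones down).

G##3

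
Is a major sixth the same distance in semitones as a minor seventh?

No

A major sixth is 9 semitones but a minor seventh is 10 semitones — different sizes.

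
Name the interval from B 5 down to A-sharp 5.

Descending from B5 to A#5 is the same interval as ascending A#5 to B5.
A to B spans two letter names (A-B), so the interval is some kind of second.
At 1 semitone, A#5→B5 falls one short of a major second: minor.

minor second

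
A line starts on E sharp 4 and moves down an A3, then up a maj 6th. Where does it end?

A 4

Down an augmented third from E#4: C4 (5 semitones down).
Up a major sixth from C4: A4 (9 semitones up).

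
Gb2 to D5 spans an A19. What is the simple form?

Each octave removed subtracts seven from the number: 19 − 14 = 5.
Quality carries through unchanged, so the simple form is an augmented fifth.

augmented fifth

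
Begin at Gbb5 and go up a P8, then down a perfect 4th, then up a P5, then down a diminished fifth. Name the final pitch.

Db6

A perfect octave up from Gbb5 is Gbb6.
Down a perfect fourth from Gbb6: Dbb6 (5 semitones down).
Dbb6 up a perfect fifth → Abb6 (7 semitones).
Abb6 down a diminished fifth → Db6 (6 semitones).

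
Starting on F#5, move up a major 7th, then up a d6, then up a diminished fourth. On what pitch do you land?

Up a major seventh from F#5: E#6 (11 semitones up).
Up a diminished sixth from E#6: C7 (7 semitones up).
Up a diminished fourth from C7: Fb7 (4 semitones up).

Fb7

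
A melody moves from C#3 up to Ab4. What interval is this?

diminished thirteenth

C to A spans six letter names (C-D-E-F-G-A), plus an octave — that makes it a thirteenth of some quality.
C#3 to Ab4 spans 19 semitones — two semitones narrower than the major thirteenth (21) — giving a diminished thirteenth.
(Equivalently, a compound diminished sixth: a diminished sixth plus an octave.)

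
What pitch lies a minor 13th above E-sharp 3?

The thirteenth's letter: E up six letter names plus an octave → C.
A minor thirteenth is 20 semitones; 20 semitones up from E#3 gives C#5.

C-sharp 5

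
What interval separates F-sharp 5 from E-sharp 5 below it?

m2

Descending from F#5 to E#5 is the same interval as ascending E#5 to F#5.
E to F spans two letter names (E-F): a second.
A major second would be 2 semitones, but E#5 to F#5 is 1 — one semitone narrower, making it a minor second.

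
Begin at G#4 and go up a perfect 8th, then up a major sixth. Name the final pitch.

G#4 up a perfect octave → G#5 (12 semitones).
G#5 up a major sixth → E#6 (9 semitones).

E#6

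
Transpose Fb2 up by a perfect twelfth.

Cb4

The twelfth's letter: F up five letter names plus an octave → C.
Moving 19 semitones up from Fb2 (the size of a perfect twelfth) reaches Cb4.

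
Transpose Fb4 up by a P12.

Cb6

Five letters up from F (plus an octave) reaches C.
A perfect twelfth spans 19 semitones, so from Fb4 the target pitch is Cb6.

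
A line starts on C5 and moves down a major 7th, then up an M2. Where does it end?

Eb4

Down a major seventh from C5: Db4 (11 semitones down).
A major second up from Db4 is Eb4.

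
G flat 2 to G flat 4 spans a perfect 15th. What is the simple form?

Subtracting seven from the interval number removes an octave: 15 − 7 = 8.
That makes a perfect fifteenth a compound perfect octave — an octave plus a perfect octave.

perfect 8th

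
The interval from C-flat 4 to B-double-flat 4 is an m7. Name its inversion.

major second

Inverted interval numbers add to nine, so a seventh pairs with a second (7 + 2 = 9).
The quality also flips — minor becomes major — giving a major second.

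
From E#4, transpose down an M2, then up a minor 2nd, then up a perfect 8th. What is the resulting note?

Down a major second from E#4: D#4 (2 semitones down).
Up a minor second from D#4: E4 (1 semitone up).
A perfect octave up from E4 is E5.

E5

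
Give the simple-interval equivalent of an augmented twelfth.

Subtracting seven from the interval number removes an octave: 12 − 7 = 5.
So an augmented twelfth is an octave plus an augmented fifth. The quality is unchanged.

augmented 5th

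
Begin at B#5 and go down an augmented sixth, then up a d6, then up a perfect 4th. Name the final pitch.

B#5 down an augmented sixth → D5 (10 semitones).
A diminished sixth up from D5 is Bbb5.
A perfect fourth up from Bbb5 is Ebb6.

Ebb6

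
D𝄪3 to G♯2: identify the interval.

Descending from D##3 to G#2 is the same interval as ascending G#2 to D##3.
G to D spans five letter names (G-A-B-C-D) — that makes it a fifth of some quality.
G#2 to D##3 spans 8 semitones — one semitone wider than the perfect fifth (7) — giving an augmented fifth.

augmented 5th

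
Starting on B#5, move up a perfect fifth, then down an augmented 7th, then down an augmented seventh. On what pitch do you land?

Abb4

Up a perfect fifth from B#5: F##6 (7 semitones up).
An augmented seventh down from F##6 is G5.
Down an augmented seventh from G5: Abb4 (12 semitones down).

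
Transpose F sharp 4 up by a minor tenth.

The tenth's letter: F up three letter names plus an octave → A.
A minor tenth is 15 semitones; 15 semitones up from F#4 gives A5.

A 5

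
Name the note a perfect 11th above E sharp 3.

The eleventh's letter: E up four letter names plus an octave → A.
A perfect eleventh is 17 semitones; 17 semitones up from E#3 gives A#4.

A sharp 4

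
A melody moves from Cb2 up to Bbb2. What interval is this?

C to B spans seven letter names (C-D-E-F-G-A-B) — that makes it a seventh of some quality.
A major seventh would be 11 semitones, but Cb2 to Bbb2 is 10 — one semitone narrower, making it a minor seventh.

m7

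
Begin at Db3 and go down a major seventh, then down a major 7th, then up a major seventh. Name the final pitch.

Db3 down a major seventh → Ebb2 (11 semitones).
A major seventh down from Ebb2 is Fbb1.
Fbb1 up a major seventh → Ebb2 (11 semitones).

Ebb2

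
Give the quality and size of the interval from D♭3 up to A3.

augmented fifth

D to A spans five letter names (D-E-F-G-A): a fifth.
The perfect fifth is 7 semitones; here we have 8, one semitone wider: augmented.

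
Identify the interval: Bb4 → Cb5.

minor 2nd

B to C spans two letter names (B-C), so the interval is some kind of second.
Bb4 to Cb5 is 1 semitone, a half step short of the major second (2), so this is minor.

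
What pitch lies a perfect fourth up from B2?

E3

The fourth takes the letter from B up to E.
A perfect fourth spans 5 semitones, so from B2 the target pitch is E3.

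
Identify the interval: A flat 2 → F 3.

A to F spans six letter names (A-B-C-D-E-F), so the interval is some kind of sixth.
The major sixth spans 9 semitones, and Ab2 to F3 is exactly 9 semitones — so this is a major sixth.

major 6th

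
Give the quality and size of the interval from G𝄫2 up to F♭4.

M14

G to F spans seven letter names (G-A-B-C-D-E-F), plus an octave — that makes it a fourteenth of some quality.
The major fourteenth spans 23 semitones, and Gbb2 to Fb4 is exactly 23 semitones — so this is a major fourteenth.
(Equivalently, a compound major seventh: a major seventh plus an octave.)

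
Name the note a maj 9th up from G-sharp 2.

A-sharp 3

Counting two letter names plus an octave up from G lands on A.
Moving 14 semitones up from G#2 (the size of a major ninth) reaches A#3.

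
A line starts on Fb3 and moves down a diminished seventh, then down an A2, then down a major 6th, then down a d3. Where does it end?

F1

A diminished seventh down from Fb3 is G2.
Down an augmented second from G2: Fb2 (3 semitones down).
Down a major sixth from Fb2: Abb1 (9 semitones down).
A diminished third down from Abb1 is F1.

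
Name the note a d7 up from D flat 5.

C double-flat 6

Seven letter names up from D: C.
A diminished seventh is 9 semitones; 9 semitones up from Db5 gives Cbb6.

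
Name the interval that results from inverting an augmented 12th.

First reduce the compound augmented twelfth to its simple form, an augmented fifth.
Interval numbers invert to sum to nine: 5 + 4 = 9, so a fifth inverts to a fourth.
Quality inverts too: augmented becomes diminished. That makes the inversion a diminished fourth.

diminished 4th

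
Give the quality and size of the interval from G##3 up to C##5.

perfect eleventh

G to C spans four letter names (G-A-B-C), plus an octave — that makes it an eleventh of some quality.
The perfect eleventh spans 17 semitones, and G##3 to C##5 is exactly 17 semitones — so this is a perfect eleventh.
(Equivalently, a compound perfect fourth: a perfect fourth plus an octave.)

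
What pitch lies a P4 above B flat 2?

E flat 3

Counting four letter names up from B lands on E.
A perfect fourth is 5 semitones; 5 semitones up from Bb2 gives Eb3.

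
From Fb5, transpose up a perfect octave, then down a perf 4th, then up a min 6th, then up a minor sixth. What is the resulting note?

Fb5 up a perfect octave → Fb6 (12 semitones).
Fb6 down a perfect fourth → Cb6 (5 semitones).
Cb6 up a minor sixth → Abb6 (8 semitones).
Abb6 up a minor sixth → Fbb7 (8 semitones).

Fbb7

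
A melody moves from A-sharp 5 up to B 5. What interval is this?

minor 2nd

A to B spans two letter names (A-B), so the interval is some kind of second.
A#5 to B5 is 1 semitone, a half step short of the major second (2), so this is minor.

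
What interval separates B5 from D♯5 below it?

Descending from B5 to D#5 is the same interval as ascending D#5 to B5.
D to B spans six letter names (D-E-F-G-A-B) — that makes it a sixth of some quality.
At 8 semitones, D#5→B5 falls one short of a major sixth: minor.

minor 6th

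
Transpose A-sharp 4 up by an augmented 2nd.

B-double-sharp 4

Counting two letter names up from A lands on B.
An augmented second spans 3 semitones, so from A#4 the target pitch is B##4.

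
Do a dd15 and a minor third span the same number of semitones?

22 semitones (doubly diminished fifteenth) vs 3 semitones (minor third): not equal.

No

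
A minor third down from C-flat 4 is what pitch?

Counting three letter names down from C lands on A.
A minor third is 3 semitones; 3 semitones down from Cb4 gives Ab3.

A-flat 3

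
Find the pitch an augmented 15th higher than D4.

D#6

The letter stays D (same as the start), shifted two octaves up.
Moving 25 semitones up from D4 (the size of an augmented fifteenth) reaches D#6.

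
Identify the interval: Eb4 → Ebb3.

augmented octave

Descending from Eb4 to Ebb3 is the same interval as ascending Ebb3 to Eb4.
E to E is the same letter name, plus an octave — that makes it an octave of some quality.
A perfect octave would be 12 semitones; Ebb3 to Eb4 is 13, one semitone wider, so the interval is augmented.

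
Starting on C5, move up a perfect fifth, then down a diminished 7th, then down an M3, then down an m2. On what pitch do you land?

Up a perfect fifth from C5: G5 (7 semitones up).
G5 down a diminished seventh → A#4 (9 semitones).
A#4 down a major third → F#4 (4 semitones).
A minor second down from F#4 is E#4.

E#4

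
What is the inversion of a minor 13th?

First reduce the compound minor thirteenth to its simple form, a minor sixth.
Interval numbers invert to sum to nine: 6 + 3 = 9, so a sixth inverts to a third.
And minor becomes major under inversion, so we get a major third.

major 3rd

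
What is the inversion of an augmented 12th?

diminished 4th

First reduce the compound augmented twelfth to its simple form, an augmented fifth.
Inverted interval numbers add to nine, so a fifth pairs with a fourth (5 + 4 = 9).
The quality also flips — augmented becomes diminished — giving a diminished fourth.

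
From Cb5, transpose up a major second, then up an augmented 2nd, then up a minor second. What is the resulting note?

Cb5 up a major second → Db5 (2 semitones).
Db5 up an augmented second → E5 (3 semitones).
E5 up a minor second → F5 (1 semitone).

F5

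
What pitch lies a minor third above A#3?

C#4

The third takes the letter from A up to C.
A minor third is 3 semitones; 3 semitones up from A#3 gives C#4.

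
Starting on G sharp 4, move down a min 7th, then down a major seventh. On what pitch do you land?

G#4 down a minor seventh → A#3 (10 semitones).
A#3 down a major seventh → B2 (11 semitones).

B 2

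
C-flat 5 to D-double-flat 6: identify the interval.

m9

C to D spans two letter names (C-D), plus an octave — that makes it a ninth of some quality.
Cb5 to Dbb6 is 13 semitones, a half step short of the major ninth (14), so this is minor.
(Equivalently, a compound minor second: a minor second plus an octave.)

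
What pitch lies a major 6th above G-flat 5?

E-flat 6

Six letter names up from G: E.
Moving 9 semitones up from Gb5 (the size of a major sixth) reaches Eb6.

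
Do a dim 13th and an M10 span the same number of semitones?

No

A diminished thirteenth spans 19 semitones; a major tenth spans 16 semitones. They differ by 3.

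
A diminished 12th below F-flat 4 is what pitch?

Five letters down from F (plus an octave) reaches B.
Moving 18 semitones down from Fb4 (the size of a diminished twelfth) reaches Bb2.

B-flat 2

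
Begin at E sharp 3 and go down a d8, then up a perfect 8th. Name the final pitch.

E double-sharp 3

Down a diminished octave from E#3: E##2 (11 semitones down).
Up a perfect octave from E##2: E##3 (12 semitones up).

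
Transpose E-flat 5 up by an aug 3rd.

The third takes the letter from E up to G.
Moving 5 semitones up from Eb5 (the size of an augmented third) reaches G#5.

G-sharp 5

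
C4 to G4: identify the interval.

perfect fifth

C to G spans five letter names (C-D-E-F-G): a fifth.
C4 to G4 is 7 semitones, matching the perfect fifth exactly, so the quality is perfect.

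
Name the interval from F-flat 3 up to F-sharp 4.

F to F is the same letter name, plus an octave: an octave.
The perfect octave is 12 semitones; here we have 14, two semitones wider: doubly augmented.

doubly augmented octave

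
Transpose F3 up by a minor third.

Counting three letter names up from F lands on A.
A minor third spans 3 semitones, so from F3 the target pitch is Ab3.

Ab3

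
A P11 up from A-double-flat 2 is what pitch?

Four letters up from A (plus an octave) reaches D.
A perfect eleventh spans 17 semitones, so from Abb2 the target pitch is Dbb4.

D-double-flat 4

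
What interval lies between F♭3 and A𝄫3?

F to A spans three letter names (F-G-A), so the interval is some kind of third.
Fb3 to Abb3 is 3 semitones, a half step short of the major third (4), so this is minor.

m3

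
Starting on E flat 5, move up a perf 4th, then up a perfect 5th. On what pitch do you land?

A perfect fourth up from Eb5 is Ab5.
Ab5 up a perfect fifth → Eb6 (7 semitones).

E flat 6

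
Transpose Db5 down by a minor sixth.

F4

Six letter names down from D: F.
Moving 8 semitones down from Db5 (the size of a minor sixth) reaches F4.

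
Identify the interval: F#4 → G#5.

major ninth

F to G spans two letter names (F-G), plus an octave: a ninth.
The major ninth spans 14 semitones, and F#4 to G#5 is exactly 14 semitones — so this is a major ninth.
(Equivalently, a compound major second: a major second plus an octave.)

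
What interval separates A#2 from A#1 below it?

perfect octave

Descending from A#2 to A#1 is the same interval as ascending A#1 to A#2.
A to A is the same letter name, plus an octave — that makes it an octave of some quality.
The perfect octave spans 12 semitones, and A#1 to A#2 is exactly 12 semitones — so this is a perfect octave.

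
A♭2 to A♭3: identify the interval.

perfect octave

A to A is the same letter name, plus an octave — that makes it an octave of some quality.
The perfect octave spans 12 semitones, and Ab2 to Ab3 is exactly 12 semitones — so this is a perfect octave.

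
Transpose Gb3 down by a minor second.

Counting two letter names down from G lands on F.
A minor second is 1 semitone; 1 semitone down from Gb3 gives F3.

F3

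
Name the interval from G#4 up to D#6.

G to D spans five letter names (G-A-B-C-D), plus an octave: a twelfth.
The perfect twelfth spans 19 semitones, and G#4 to D#6 is exactly 19 semitones — so this is a perfect twelfth.
(Equivalently, a compound perfect fifth: a perfect fifth plus an octave.)

perfect twelfth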